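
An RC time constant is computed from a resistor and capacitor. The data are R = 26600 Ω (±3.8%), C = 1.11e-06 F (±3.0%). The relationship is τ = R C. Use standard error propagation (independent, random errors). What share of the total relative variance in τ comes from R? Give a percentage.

61.6%

(δτ/τ)² = (1·δR/R)² + (1·δC/C)²
  R term: (1×0.0380)² = 0.00144
  C term: (1×0.0300)² = 0.000900
Total = 0.00234. Share from R = 0.00144/0.00234 = 0.616.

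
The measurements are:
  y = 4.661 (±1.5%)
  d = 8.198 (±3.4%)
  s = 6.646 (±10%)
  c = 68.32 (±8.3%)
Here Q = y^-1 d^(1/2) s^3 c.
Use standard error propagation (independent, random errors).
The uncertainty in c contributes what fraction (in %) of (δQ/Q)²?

7.07%

(δQ/Q)² = (-1·δy/y)² + (½·δd/d)² + (3·δs/s)² + (1·δc/c)²
  y term: (-1×0.0150)² = 0.000225
  d term: (0.5×0.0340)² = 0.000289
  s term: (3×0.100)² = 0.0900
  c term: (1×0.0830)² = 0.00689
Total = 0.0974. Share from c = 0.00689/0.0974 = 0.0707.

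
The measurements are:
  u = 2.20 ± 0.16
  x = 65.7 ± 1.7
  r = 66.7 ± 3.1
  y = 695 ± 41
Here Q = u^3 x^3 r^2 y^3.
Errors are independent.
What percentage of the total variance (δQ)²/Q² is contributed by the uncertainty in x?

(δQ/Q)² = (3·δu/u)² + (3·δx/x)² + (2·δr/r)² + (3·δy/y)²
  u term: (3×0.0727)² = 0.0476
  x term: (3×0.0259)² = 0.00603
  r term: (2×0.0465)² = 0.00864
  y term: (3×0.0590)² = 0.0313
Total = 0.0936. Share from x = 0.00603/0.0936 = 0.0644.

6.44%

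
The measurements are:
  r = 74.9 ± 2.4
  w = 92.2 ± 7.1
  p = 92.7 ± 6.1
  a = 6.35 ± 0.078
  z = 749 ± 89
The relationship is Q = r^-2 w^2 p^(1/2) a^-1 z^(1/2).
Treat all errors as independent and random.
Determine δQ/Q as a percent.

Q is a product of powers, so relative uncertainties combine in quadrature:
  (-2·δr/r)² = (-2×0.0320)² = 0.00411;  (2·δw/w)² = (2×0.0770)² = 0.0237;  (½·δp/p)² = (0.5×0.0658)² = 0.00108;  (-1·δa/a)² = (-1×0.0123)² = 0.000151;  (½·δz/z)² = (0.5×0.119)² = 0.00353
δQ/Q = √(0.0326) = 0.181

18.1%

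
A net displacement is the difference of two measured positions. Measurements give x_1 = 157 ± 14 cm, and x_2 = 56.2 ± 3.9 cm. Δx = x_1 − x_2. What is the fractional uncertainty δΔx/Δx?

0.144

Each term contributes (cᵢ δxᵢ)² to (δΔx)²:
  (δx_1)² = 196;  (δx_2)² = 15.2
δΔx = √(211) = 14.5 cm
Δx = 101 cm, so δΔx/Δx = 14.5/101 = 0.144.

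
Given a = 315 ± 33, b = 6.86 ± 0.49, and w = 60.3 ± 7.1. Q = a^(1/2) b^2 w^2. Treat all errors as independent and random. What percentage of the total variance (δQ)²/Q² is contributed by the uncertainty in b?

26.0%

(δQ/Q)² = (½·δa/a)² + (2·δb/b)² + (2·δw/w)²
  a term: (0.5×0.105)² = 0.00274
  b term: (2×0.0714)² = 0.0204
  w term: (2×0.118)² = 0.0555
Total = 0.0786. Share from b = 0.0204/0.0786 = 0.260.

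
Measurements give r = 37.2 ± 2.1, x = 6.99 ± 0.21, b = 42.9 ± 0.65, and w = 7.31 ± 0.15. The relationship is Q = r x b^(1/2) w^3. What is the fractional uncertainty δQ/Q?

0.0891

Since Q is a product/quotient, work with relative uncertainties:
  (1·δr/r)² = (1×0.0565)² = 0.00319;  (1·δx/x)² = (1×0.0300)² = 0.000903;  (½·δb/b)² = (0.5×0.0152)² = 5.74e-05;  (3·δw/w)² = (3×0.0205)² = 0.00379
δQ/Q = √(0.00794) = 0.0891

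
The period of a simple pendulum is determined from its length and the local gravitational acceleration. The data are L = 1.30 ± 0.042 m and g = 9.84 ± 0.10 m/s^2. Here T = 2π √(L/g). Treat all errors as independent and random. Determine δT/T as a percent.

For a monomial T ∝ L^(1/2), g^(-1/2), fractional errors add in quadrature:
  (½·δL/L)² = (0.5×0.0323)² = 0.000261;  (−½·δg/g)² = (-0.5×0.0102)² = 2.58e-05
δT/T = √(0.000287) = 0.0169

1.69%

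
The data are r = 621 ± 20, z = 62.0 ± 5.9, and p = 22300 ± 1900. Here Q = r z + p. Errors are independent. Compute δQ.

4310

Let w = r·z = 38500. δw/w = √((1·δr/r)² + (1·δz/z)²) = √(0.00104 + 0.00906) = 0.100, so δw = 3870.
Q = w + p: δQ = √(δw² + δp²) = √(1.5e+07 + 3.61e+06) = 4310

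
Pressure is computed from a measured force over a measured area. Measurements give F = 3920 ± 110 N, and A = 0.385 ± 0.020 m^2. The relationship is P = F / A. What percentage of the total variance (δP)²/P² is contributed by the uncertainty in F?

22.6%

(δP/P)² = (1·δF/F)² + (-1·δA/A)²
  F term: (1×0.0281)² = 0.000787
  A term: (-1×0.0519)² = 0.00270
Total = 0.00349. Share from F = 0.000787/0.00349 = 0.226.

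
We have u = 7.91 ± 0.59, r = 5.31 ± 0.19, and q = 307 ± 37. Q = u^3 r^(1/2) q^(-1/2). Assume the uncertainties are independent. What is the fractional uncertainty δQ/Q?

0.232

Each factor contributes (exponent × relative error)² to (δQ/Q)²:
  (3·δu/u)² = (3×0.0746)² = 0.0501;  (½·δr/r)² = (0.5×0.0358)² = 0.000320;  (−½·δq/q)² = (-0.5×0.121)² = 0.00363
δQ/Q = √(0.0540) = 0.232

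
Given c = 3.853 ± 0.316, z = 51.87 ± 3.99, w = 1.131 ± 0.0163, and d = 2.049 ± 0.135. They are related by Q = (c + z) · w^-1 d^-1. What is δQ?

2.37

Let u = c + z = 55.72. δu = √(δc² + δz²) = √(0.0999 + 15.9) = 4.00, so δu/u = 0.0718.
Q is then a monomial in u, w, d:
δQ/Q = √((δu/u)² + (-1·δw/w)² + (-1·δd/d)²) = √(0.00516 + 0.000208 + 0.00434) = 0.0985
Q = 24.05, so δQ = 0.0985 × 24.05 = 2.37.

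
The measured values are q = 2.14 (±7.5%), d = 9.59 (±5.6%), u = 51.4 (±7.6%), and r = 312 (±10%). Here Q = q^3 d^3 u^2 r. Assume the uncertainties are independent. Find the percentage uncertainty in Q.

Q is a product of powers, so relative uncertainties combine in quadrature:
  (3·δq/q)² = (3×0.0750)² = 0.0506;  (3·δd/d)² = (3×0.0560)² = 0.0282;  (2·δu/u)² = (2×0.0760)² = 0.0231;  (1·δr/r)² = (1×0.100)² = 0.0100
δQ/Q = √(0.112) = 0.335

33.5%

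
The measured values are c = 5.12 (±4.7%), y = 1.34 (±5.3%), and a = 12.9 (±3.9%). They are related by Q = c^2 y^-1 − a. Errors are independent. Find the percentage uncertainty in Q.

32.6%

Let p = c^2·y^-1 = 19.6. δp/p = √((2·δc/c)² + (-1·δy/y)²) = √(0.00884 + 0.00281) = 0.108, so δp = 2.11.
Q = p − a: δQ = √(δp² + δa²) = √(4.46 + 0.253) = 2.17
Q = 6.66, so δQ/Q = 2.17/6.66 = 0.326.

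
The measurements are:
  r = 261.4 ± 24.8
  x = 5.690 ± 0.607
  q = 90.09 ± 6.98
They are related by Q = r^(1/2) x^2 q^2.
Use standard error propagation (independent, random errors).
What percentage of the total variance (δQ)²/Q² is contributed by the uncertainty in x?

63.4%

(δQ/Q)² = (½·δr/r)² + (2·δx/x)² + (2·δq/q)²
  r term: (0.5×0.0949)² = 0.00225
  x term: (2×0.107)² = 0.0455
  q term: (2×0.0775)² = 0.0240
Total = 0.0718. Share from x = 0.0455/0.0718 = 0.634.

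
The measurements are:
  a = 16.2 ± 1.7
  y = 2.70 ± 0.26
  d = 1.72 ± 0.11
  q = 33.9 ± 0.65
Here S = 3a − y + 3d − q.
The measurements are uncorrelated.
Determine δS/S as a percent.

For a sum/difference, combine absolute errors in quadrature:
  (3·δa)² = 26.0;  (δy)² = 0.0676;  (3·δd)² = 0.109;  (δq)² = 0.423
δS = √(26.6) = 5.16
S = 17.2, so δS/S = 5.16/17.2 = 0.301.

30.1%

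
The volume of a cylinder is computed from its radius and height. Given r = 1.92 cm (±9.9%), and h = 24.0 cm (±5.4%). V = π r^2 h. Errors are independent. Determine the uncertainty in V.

57.0 cm^3

Each factor contributes (exponent × relative error)² to (δV/V)²:
  (2·δr/r)² = (2×0.0990)² = 0.0392;  (1·δh/h)² = (1×0.0540)² = 0.00292
δV/V = √(0.0421) = 0.205
V = 278 cm^3, so δV = 0.205 × 278 = 57.0 cm^3.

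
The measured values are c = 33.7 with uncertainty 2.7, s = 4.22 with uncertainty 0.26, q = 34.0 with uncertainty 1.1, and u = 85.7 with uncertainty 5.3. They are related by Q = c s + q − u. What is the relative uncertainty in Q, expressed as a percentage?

17.0%

Let p = c·s = 142. δp/p = √((1·δc/c)² + (1·δs/s)²) = √(0.00642 + 0.00380) = 0.101, so δp = 14.4.
Q = p + q − u: δQ = √(δp² + δq² + δu²) = √(207 + 1.21 + 28.1) = 15.4
Q = 90.5, so δQ/Q = 15.4/90.5 = 0.170.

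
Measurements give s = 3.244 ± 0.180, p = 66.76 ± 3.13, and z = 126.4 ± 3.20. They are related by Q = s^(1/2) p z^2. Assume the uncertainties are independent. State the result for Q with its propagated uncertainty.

(1.921 ± 0.143) × 10^6

Each factor contributes (exponent × relative error)² to (δQ/Q)²:
  (½·δs/s)² = (0.5×0.0555)² = 0.000770;  (1·δp/p)² = (1×0.0469)² = 0.00220;  (2·δz/z)² = (2×0.0253)² = 0.00256
δQ/Q = √(0.00553) = 0.0744
Q = 1.921e+06, so δQ = 0.0744 × 1.921e+06 = 1.43e+05.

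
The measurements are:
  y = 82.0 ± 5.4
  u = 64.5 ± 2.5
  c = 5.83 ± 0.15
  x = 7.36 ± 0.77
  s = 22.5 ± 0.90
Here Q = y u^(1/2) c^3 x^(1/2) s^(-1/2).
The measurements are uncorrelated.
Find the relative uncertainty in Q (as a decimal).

0.118

Relative error in a monomial: (δQ/Q)² = Σ (nᵢ · δxᵢ/xᵢ)².
  (1·δy/y)² = (1×0.0659)² = 0.00434;  (½·δu/u)² = (0.5×0.0388)² = 0.000376;  (3·δc/c)² = (3×0.0257)² = 0.00596;  (½·δx/x)² = (0.5×0.105)² = 0.00274;  (−½·δs/s)² = (-0.5×0.0400)² = 0.000400
δQ/Q = √(0.0138) = 0.118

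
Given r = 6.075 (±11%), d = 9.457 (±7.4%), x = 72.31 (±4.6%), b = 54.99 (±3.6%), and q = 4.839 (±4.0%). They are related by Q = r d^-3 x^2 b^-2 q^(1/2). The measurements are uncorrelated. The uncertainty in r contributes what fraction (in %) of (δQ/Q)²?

16.0%

(δQ/Q)² = (1·δr/r)² + (-3·δd/d)² + (2·δx/x)² + (-2·δb/b)² + (½·δq/q)²
  r term: (1×0.110)² = 0.0121
  d term: (-3×0.0740)² = 0.0493
  x term: (2×0.0460)² = 0.00846
  b term: (-2×0.0360)² = 0.00518
  q term: (0.5×0.0400)² = 0.000400
Total = 0.0754. Share from r = 0.0121/0.0754 = 0.160.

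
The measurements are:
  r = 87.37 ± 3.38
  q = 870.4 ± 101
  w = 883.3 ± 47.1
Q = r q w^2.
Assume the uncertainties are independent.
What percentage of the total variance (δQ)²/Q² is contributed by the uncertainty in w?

(δQ/Q)² = (1·δr/r)² + (1·δq/q)² + (2·δw/w)²
  r term: (1×0.0387)² = 0.00150
  q term: (1×0.116)² = 0.0135
  w term: (2×0.0533)² = 0.0114
Total = 0.0263. Share from w = 0.0114/0.0263 = 0.432.

43.2%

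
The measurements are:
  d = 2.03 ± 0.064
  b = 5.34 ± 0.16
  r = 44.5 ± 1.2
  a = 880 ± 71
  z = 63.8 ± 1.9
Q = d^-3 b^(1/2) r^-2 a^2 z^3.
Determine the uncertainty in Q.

For a monomial Q ∝ d^-3, b^(1/2), r^-2, a^2, z^3, fractional errors add in quadrature:
  (-3·δd/d)² = (-3×0.0315)² = 0.00895;  (½·δb/b)² = (0.5×0.0300)² = 0.000224;  (-2·δr/r)² = (-2×0.0270)² = 0.00291;  (2·δa/a)² = (2×0.0807)² = 0.0260;  (3·δz/z)² = (3×0.0298)² = 0.00798
δQ/Q = √(0.0461) = 0.215
Q = 2.81e+07, so δQ = 0.215 × 2.81e+07 = 6.02e+06.

6.02e+06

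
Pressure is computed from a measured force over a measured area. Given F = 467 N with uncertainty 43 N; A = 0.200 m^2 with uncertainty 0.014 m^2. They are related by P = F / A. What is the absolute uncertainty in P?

Since P is a product/quotient, work with relative uncertainties:
  (1·δF/F)² = (1×0.0921)² = 0.00848;  (-1·δA/A)² = (-1×0.0700)² = 0.00490
δP/P = √(0.0134) = 0.116
P = 2340 Pa, so δP = 0.116 × 2340 = 270 Pa.

270 Pa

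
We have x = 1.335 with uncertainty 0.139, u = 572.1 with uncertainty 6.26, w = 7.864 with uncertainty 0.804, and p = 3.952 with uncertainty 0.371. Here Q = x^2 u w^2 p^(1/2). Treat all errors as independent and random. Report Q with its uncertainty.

Q is a product of powers, so relative uncertainties combine in quadrature:
  (2·δx/x)² = (2×0.104)² = 0.0434;  (1·δu/u)² = (1×0.0109)² = 0.000120;  (2·δw/w)² = (2×0.102)² = 0.0418;  (½·δp/p)² = (0.5×0.0939)² = 0.00220
δQ/Q = √(0.0875) = 0.296
Q = 125400, so δQ = 0.296 × 125400 = 37100.

125400 ± 37100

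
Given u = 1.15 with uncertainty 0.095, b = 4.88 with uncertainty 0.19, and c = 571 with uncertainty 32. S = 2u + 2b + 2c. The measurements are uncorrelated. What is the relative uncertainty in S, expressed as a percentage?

Absolute uncertainties add in quadrature for a linear combination:
  (2·δu)² = 0.0361;  (2·δb)² = 0.144;  (2·δc)² = 4100
δS = √(4100) = 64.0
S = 1150, so δS/S = 64.0/1150 = 0.0555.

5.55%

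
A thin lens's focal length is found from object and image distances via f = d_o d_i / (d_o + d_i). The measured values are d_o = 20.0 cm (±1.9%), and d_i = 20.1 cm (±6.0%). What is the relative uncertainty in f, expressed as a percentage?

3.14%

∂f/∂d_o = (d_i/(d_o+d_i))² = 0.251;  ∂f/∂d_i = (d_o/(d_o+d_i))² = 0.249
δf = √((∂f/∂d_o · δd_o)² + (∂f/∂d_i · δd_i)²) = √(0.00912 + 0.0900) = 0.315 cm
f = 10.0 cm, so δf/f = 0.315/10.0 = 0.0314.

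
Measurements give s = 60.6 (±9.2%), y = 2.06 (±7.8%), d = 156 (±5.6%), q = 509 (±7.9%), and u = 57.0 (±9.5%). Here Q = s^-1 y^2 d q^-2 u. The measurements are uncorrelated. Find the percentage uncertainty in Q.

26.4%

For a monomial Q ∝ s^-1, y^2, d, q^-2, u, fractional errors add in quadrature:
  (-1·δs/s)² = (-1×0.0920)² = 0.00846;  (2·δy/y)² = (2×0.0780)² = 0.0243;  (1·δd/d)² = (1×0.0560)² = 0.00314;  (-2·δq/q)² = (-2×0.0790)² = 0.0250;  (1·δu/u)² = (1×0.0950)² = 0.00903
δQ/Q = √(0.0699) = 0.264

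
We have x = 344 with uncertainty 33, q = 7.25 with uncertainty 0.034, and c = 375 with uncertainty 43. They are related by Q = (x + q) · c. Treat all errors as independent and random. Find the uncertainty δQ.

19500

Let u = x + q = 351. δu = √(δx² + δq²) = √(1090 + 0.00116) = 33.0, so δu/u = 0.0940.
Q is then a monomial in u, c:
δQ/Q = √((δu/u)² + (1·δc/c)²) = √(0.00883 + 0.0131) = 0.148
Q = 1.32e+05, so δQ = 0.148 × 1.32e+05 = 19500.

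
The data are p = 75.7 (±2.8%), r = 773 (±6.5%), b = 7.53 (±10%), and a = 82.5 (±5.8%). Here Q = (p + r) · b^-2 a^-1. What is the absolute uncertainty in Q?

Let u = p + r = 849. δu = √(δp² + δr²) = √(4.49 + 2520) = 50.3, so δu/u = 0.0593.
Q is then a monomial in u, b, a:
δQ/Q = √((δu/u)² + (-2·δb/b)² + (-1·δa/a)²) = √(0.00351 + 0.0400 + 0.00336) = 0.217
Q = 0.181, so δQ = 0.217 × 0.181 = 0.0393.

0.0393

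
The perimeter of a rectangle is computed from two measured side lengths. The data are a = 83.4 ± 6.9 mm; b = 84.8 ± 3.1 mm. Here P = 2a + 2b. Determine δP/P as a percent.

4.50%

For a sum/difference, combine absolute errors in quadrature:
  (2·δa)² = 190;  (2·δb)² = 38.4
δP = √(229) = 15.1 mm
P = 336 mm, so δP/P = 15.1/336 = 0.0450.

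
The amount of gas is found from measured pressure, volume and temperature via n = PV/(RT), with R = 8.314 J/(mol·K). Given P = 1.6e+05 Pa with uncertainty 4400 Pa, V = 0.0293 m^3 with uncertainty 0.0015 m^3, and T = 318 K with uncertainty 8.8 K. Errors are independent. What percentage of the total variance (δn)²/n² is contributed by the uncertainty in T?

18.5%

(δn/n)² = (1·δP/P)² + (1·δV/V)² + (-1·δT/T)²
  P term: (1×0.0275)² = 0.000756
  V term: (1×0.0512)² = 0.00262
  T term: (-1×0.0277)² = 0.000766
Total = 0.00414. Share from T = 0.000766/0.00414 = 0.185.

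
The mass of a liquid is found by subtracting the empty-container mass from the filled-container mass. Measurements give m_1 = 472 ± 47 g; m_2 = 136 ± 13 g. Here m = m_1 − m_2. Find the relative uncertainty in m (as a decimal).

0.145

m is a linear combination, so absolute uncertainties add in quadrature:
  (δm_1)² = 2210;  (δm_2)² = 169
δm = √(2380) = 48.8 g
m = 336 g, so δm/m = 48.8/336 = 0.145.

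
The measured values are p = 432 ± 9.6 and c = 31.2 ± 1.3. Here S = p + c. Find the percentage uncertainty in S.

Each term contributes (cᵢ δxᵢ)² to (δS)²:
  (δp)² = 92.2;  (δc)² = 1.69
δS = √(93.8) = 9.69
S = 463, so δS/S = 9.69/463 = 0.0209.

2.09%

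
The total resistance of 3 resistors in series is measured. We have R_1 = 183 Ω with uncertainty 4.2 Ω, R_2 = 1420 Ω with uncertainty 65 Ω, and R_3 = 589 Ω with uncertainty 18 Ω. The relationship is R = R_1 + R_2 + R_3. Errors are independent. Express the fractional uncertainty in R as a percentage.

3.08%

For a sum/difference, combine absolute errors in quadrature:
  (δR_1)² = 17.6;  (δR_2)² = 4220;  (δR_3)² = 324
δR = √(4570) = 67.6 Ω
R = 2190 Ω, so δR/R = 67.6/2190 = 0.0308.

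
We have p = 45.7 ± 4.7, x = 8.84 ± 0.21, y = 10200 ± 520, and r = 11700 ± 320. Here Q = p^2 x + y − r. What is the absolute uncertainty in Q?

Let w = p^2·x = 18500. δw/w = √((2·δp/p)² + (1·δx/x)²) = √(0.0423 + 0.000564) = 0.207, so δw = 3820.
Q = w + y − r: δQ = √(δw² + δy² + δr²) = √(1.46e+07 + 2.7e+05 + 1.02e+05) = 3870

3870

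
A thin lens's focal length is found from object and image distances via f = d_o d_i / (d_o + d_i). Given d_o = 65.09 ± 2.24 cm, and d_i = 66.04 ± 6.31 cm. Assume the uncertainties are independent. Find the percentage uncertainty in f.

5.05%

∂f/∂d_o = (d_i/(d_o+d_i))² = 0.254;  ∂f/∂d_i = (d_o/(d_o+d_i))² = 0.246
δf = √((∂f/∂d_o · δd_o)² + (∂f/∂d_i · δd_i)²) = √(0.323 + 2.42) = 1.66 cm
f = 32.78 cm, so δf/f = 1.66/32.78 = 0.0505.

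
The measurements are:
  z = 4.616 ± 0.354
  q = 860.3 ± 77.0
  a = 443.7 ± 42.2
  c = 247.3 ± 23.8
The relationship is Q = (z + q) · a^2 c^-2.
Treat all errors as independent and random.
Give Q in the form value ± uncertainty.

2784 ± 793

Let u = z + q = 864.9. δu = √(δz² + δq²) = √(0.125 + 5930) = 77.0, so δu/u = 0.0890.
Q is then a monomial in u, a, c:
δQ/Q = √((δu/u)² + (2·δa/a)² + (-2·δc/c)²) = √(0.00793 + 0.0362 + 0.0370) = 0.285
Q = 2784, so δQ = 0.285 × 2784 = 793.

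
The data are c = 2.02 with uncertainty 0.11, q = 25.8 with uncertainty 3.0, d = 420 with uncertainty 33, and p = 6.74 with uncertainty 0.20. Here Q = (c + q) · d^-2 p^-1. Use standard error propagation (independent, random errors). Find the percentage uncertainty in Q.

Let u = c + q = 27.8. δu = √(δc² + δq²) = √(0.0121 + 9.00) = 3.00, so δu/u = 0.108.
Q is then a monomial in u, d, p:
δQ/Q = √((δu/u)² + (-2·δd/d)² + (-1·δp/p)²) = √(0.0116 + 0.0247 + 0.000881) = 0.193

19.3%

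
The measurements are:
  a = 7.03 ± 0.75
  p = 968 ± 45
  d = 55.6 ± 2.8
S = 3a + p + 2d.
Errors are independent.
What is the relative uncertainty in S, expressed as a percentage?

Absolute uncertainties add in quadrature for a linear combination:
  (3·δa)² = 5.06;  (δp)² = 2020;  (2·δd)² = 31.4
δS = √(2060) = 45.4
S = 1100, so δS/S = 45.4/1100 = 0.0413.

4.13%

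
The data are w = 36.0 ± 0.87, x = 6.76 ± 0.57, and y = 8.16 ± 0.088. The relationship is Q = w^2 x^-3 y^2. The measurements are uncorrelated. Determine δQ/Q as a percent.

Products/powers → add relative errors in quadrature, weighted by exponent:
  (2·δw/w)² = (2×0.0242)² = 0.00234;  (-3·δx/x)² = (-3×0.0843)² = 0.0640;  (2·δy/y)² = (2×0.0108)² = 0.000465
δQ/Q = √(0.0668) = 0.258

25.8%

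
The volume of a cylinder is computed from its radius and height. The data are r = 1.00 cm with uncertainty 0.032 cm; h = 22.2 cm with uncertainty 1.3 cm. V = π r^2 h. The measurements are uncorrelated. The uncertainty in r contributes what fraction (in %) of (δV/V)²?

(δV/V)² = (2·δr/r)² + (1·δh/h)²
  r term: (2×0.0320)² = 0.00410
  h term: (1×0.0586)² = 0.00343
Total = 0.00753. Share from r = 0.00410/0.00753 = 0.544.

54.4%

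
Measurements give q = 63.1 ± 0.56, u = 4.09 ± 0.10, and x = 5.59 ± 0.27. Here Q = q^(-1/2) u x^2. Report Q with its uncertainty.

16.1 ± 1.60

Products/powers → add relative errors in quadrature, weighted by exponent:
  (−½·δq/q)² = (-0.5×0.00887)² = 1.97e-05;  (1·δu/u)² = (1×0.0244)² = 0.000598;  (2·δx/x)² = (2×0.0483)² = 0.00933
δQ/Q = √(0.00995) = 0.0997
Q = 16.1, so δQ = 0.0997 × 16.1 = 1.60.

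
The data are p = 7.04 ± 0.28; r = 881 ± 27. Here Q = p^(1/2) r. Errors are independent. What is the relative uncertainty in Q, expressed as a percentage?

3.65%

Relative error in a monomial: (δQ/Q)² = Σ (nᵢ · δxᵢ/xᵢ)².
  (½·δp/p)² = (0.5×0.0398)² = 0.000395;  (1·δr/r)² = (1×0.0306)² = 0.000939
δQ/Q = √(0.00133) = 0.0365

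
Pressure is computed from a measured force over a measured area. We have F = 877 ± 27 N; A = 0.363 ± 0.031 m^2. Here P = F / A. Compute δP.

219 Pa

Products/powers → add relative errors in quadrature, weighted by exponent:
  (1·δF/F)² = (1×0.0308)² = 0.000948;  (-1·δA/A)² = (-1×0.0854)² = 0.00729
δP/P = √(0.00824) = 0.0908
P = 2420 Pa, so δP = 0.0908 × 2420 = 219 Pa.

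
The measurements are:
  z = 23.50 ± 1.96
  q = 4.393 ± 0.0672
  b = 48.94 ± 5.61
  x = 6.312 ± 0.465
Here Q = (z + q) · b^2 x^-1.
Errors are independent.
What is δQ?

Let u = z + q = 27.89. δu = √(δz² + δq²) = √(3.84 + 0.00452) = 1.96, so δu/u = 0.0703.
Q is then a monomial in u, b, x:
δQ/Q = √((δu/u)² + (2·δb/b)² + (-1·δx/x)²) = √(0.00494 + 0.0526 + 0.00543) = 0.251
Q = 10580, so δQ = 0.251 × 10580 = 2660.

2660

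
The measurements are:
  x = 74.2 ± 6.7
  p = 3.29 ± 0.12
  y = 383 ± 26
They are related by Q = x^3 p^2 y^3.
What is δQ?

8.61e+13

Q is a product of powers, so relative uncertainties combine in quadrature:
  (3·δx/x)² = (3×0.0903)² = 0.0734;  (2·δp/p)² = (2×0.0365)² = 0.00532;  (3·δy/y)² = (3×0.0679)² = 0.0415
δQ/Q = √(0.120) = 0.347
Q = 2.48e+14, so δQ = 0.347 × 2.48e+14 = 8.61e+13.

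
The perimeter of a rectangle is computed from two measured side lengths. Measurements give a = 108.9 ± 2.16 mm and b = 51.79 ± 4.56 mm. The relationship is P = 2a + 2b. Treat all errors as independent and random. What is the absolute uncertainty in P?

10.1 mm

P is a linear combination, so absolute uncertainties add in quadrature:
  (2·δa)² = 18.7;  (2·δb)² = 83.2
δP = √(102) = 10.1 mm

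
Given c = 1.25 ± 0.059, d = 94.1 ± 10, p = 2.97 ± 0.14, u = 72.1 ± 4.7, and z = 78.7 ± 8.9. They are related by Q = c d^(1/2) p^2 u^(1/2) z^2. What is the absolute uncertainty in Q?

Q is a product of powers, so relative uncertainties combine in quadrature:
  (1·δc/c)² = (1×0.0472)² = 0.00223;  (½·δd/d)² = (0.5×0.106)² = 0.00282;  (2·δp/p)² = (2×0.0471)² = 0.00889;  (½·δu/u)² = (0.5×0.0652)² = 0.00106;  (2·δz/z)² = (2×0.113)² = 0.0512
δQ/Q = √(0.0662) = 0.257
Q = 5.63e+06, so δQ = 0.257 × 5.63e+06 = 1.45e+06.

1.45e+06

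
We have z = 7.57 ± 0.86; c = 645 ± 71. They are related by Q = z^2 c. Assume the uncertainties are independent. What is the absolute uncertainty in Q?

9330

Products/powers → add relative errors in quadrature, weighted by exponent:
  (2·δz/z)² = (2×0.114)² = 0.0516;  (1·δc/c)² = (1×0.110)² = 0.0121
δQ/Q = √(0.0637) = 0.252
Q = 37000, so δQ = 0.252 × 37000 = 9330.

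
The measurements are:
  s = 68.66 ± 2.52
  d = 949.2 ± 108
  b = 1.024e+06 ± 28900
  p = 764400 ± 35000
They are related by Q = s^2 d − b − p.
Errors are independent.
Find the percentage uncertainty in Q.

Let w = s^2·d = 4.475e+06. δw/w = √((2·δs/s)² + (1·δd/d)²) = √(0.00539 + 0.0129) = 0.135, so δw = 6.06e+05.
Q = w − b − p: δQ = √(δw² + δb² + δp²) = √(3.67e+11 + 8.35e+08 + 1.22e+09) = 6.08e+05
Q = 2.686e+06, so δQ/Q = 6.08e+05/2.686e+06 = 0.226.

22.6%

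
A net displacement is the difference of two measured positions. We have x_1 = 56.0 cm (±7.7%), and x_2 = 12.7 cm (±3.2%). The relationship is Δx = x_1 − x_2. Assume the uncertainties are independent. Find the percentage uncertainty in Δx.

Absolute uncertainties add in quadrature for a linear combination:
  (δx_1)² = 18.6;  (δx_2)² = 0.165
δΔx = √(18.8) = 4.33 cm
Δx = 43.3 cm, so δΔx/Δx = 4.33/43.3 = 0.100.

10.0%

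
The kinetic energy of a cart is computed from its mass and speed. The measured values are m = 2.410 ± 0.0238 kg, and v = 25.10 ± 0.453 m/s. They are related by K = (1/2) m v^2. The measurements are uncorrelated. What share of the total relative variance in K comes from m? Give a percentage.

6.96%

(δK/K)² = (1·δm/m)² + (2·δv/v)²
  m term: (1×0.00988)² = 9.75e-05
  v term: (2×0.0180)² = 0.00130
Total = 0.00140. Share from m = 9.75e-05/0.00140 = 0.0696.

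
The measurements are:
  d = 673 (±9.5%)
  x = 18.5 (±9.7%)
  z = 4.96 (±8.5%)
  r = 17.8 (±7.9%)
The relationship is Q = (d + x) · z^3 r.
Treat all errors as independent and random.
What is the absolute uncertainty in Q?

4.24e+05

Let u = d + x = 692. δu = √(δd² + δx²) = √(4090 + 3.22) = 64.0, so δu/u = 0.0925.
Q is then a monomial in u, z, r:
δQ/Q = √((δu/u)² + (3·δz/z)² + (1·δr/r)²) = √(0.00856 + 0.0650 + 0.00624) = 0.283
Q = 1.5e+06, so δQ = 0.283 × 1.5e+06 = 4.24e+05.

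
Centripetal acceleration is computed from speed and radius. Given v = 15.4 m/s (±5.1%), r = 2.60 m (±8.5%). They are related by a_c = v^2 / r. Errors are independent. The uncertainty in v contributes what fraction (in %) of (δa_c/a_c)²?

(δa_c/a_c)² = (2·δv/v)² + (-1·δr/r)²
  v term: (2×0.0510)² = 0.0104
  r term: (-1×0.0850)² = 0.00723
Total = 0.0176. Share from v = 0.0104/0.0176 = 0.590.

59.0%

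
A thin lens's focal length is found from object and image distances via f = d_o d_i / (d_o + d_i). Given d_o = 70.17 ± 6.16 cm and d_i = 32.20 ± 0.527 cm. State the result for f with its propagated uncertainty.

22.07 ± 0.658 cm

∂f/∂d_o = (d_i/(d_o+d_i))² = 0.0989;  ∂f/∂d_i = (d_o/(d_o+d_i))² = 0.470
δf = √((∂f/∂d_o · δd_o)² + (∂f/∂d_i · δd_i)²) = √(0.371 + 0.0613) = 0.658 cm
f = 22.07 cm.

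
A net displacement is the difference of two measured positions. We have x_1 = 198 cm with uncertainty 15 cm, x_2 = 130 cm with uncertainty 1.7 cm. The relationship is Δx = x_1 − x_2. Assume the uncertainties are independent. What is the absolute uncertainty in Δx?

Sums and differences: (δΔx)² = Σ (cᵢ δxᵢ)².
  (δx_1)² = 225;  (δx_2)² = 2.89
δΔx = √(228) = 15.1 cm

15.1 cm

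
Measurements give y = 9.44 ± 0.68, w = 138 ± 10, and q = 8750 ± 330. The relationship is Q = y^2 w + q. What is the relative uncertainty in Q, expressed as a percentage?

9.55%

Let p = y^2·w = 12300. δp/p = √((2·δy/y)² + (1·δw/w)²) = √(0.0208 + 0.00525) = 0.161, so δp = 1980.
Q = p + q: δQ = √(δp² + δq²) = √(3.93e+06 + 1.09e+05) = 2010
Q = 21000, so δQ/Q = 2010/21000 = 0.0955.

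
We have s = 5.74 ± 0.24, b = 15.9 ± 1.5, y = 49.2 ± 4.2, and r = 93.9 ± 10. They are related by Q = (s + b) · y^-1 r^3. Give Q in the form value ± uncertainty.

(3.64 ± 1.23) × 10^5

Let u = s + b = 21.6. δu = √(δs² + δb²) = √(0.0576 + 2.25) = 1.52, so δu/u = 0.0702.
Q is then a monomial in u, y, r:
δQ/Q = √((δu/u)² + (-1·δy/y)² + (3·δr/r)²) = √(0.00493 + 0.00729 + 0.102) = 0.338
Q = 3.64e+05, so δQ = 0.338 × 3.64e+05 = 1.23e+05.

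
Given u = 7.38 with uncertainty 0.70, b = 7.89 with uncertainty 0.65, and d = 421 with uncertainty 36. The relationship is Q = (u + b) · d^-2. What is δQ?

Let w = u + b = 15.3. δw = √(δu² + δb²) = √(0.490 + 0.423) = 0.955, so δw/w = 0.0626.
Q is then a monomial in w, d:
δQ/Q = √((δw/w)² + (-2·δd/d)²) = √(0.00391 + 0.0292) = 0.182
Q = 8.62e-05, so δQ = 0.182 × 8.62e-05 = 1.57e-05.

1.57e-05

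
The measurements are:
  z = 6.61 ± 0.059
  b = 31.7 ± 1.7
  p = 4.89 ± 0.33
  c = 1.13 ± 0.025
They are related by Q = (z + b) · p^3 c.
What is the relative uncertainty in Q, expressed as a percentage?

20.8%

Let u = z + b = 38.3. δu = √(δz² + δb²) = √(0.00348 + 2.89) = 1.70, so δu/u = 0.0444.
Q is then a monomial in u, p, c:
δQ/Q = √((δu/u)² + (3·δp/p)² + (1·δc/c)²) = √(0.00197 + 0.0410 + 0.000489) = 0.208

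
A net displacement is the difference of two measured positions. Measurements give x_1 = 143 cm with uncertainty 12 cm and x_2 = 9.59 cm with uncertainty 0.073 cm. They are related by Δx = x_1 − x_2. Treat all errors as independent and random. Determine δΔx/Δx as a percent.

8.99%

Sums and differences: (δΔx)² = Σ (cᵢ δxᵢ)².
  (δx_1)² = 144;  (δx_2)² = 0.00533
δΔx = √(144) = 12.0 cm
Δx = 133 cm, so δΔx/Δx = 12.0/133 = 0.0899.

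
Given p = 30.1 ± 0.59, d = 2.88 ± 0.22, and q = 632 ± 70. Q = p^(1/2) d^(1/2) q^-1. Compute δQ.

0.00173

Each factor contributes (exponent × relative error)² to (δQ/Q)²:
  (½·δp/p)² = (0.5×0.0196)² = 9.61e-05;  (½·δd/d)² = (0.5×0.0764)² = 0.00146;  (-1·δq/q)² = (-1×0.111)² = 0.0123
δQ/Q = √(0.0138) = 0.118
Q = 0.0147, so δQ = 0.118 × 0.0147 = 0.00173.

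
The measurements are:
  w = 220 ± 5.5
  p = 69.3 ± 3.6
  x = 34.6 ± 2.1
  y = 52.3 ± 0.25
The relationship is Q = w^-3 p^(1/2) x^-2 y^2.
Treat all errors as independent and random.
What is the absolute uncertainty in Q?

Relative error in a monomial: (δQ/Q)² = Σ (nᵢ · δxᵢ/xᵢ)².
  (-3·δw/w)² = (-3×0.0250)² = 0.00563;  (½·δp/p)² = (0.5×0.0519)² = 0.000675;  (-2·δx/x)² = (-2×0.0607)² = 0.0147;  (2·δy/y)² = (2×0.00478)² = 9.14e-05
δQ/Q = √(0.0211) = 0.145
Q = 1.79e-06, so δQ = 0.145 × 1.79e-06 = 2.6e-07.

2.6e-07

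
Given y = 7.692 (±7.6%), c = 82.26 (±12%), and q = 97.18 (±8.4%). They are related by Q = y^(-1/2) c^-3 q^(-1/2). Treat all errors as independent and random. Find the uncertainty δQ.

For a monomial Q ∝ y^(-1/2), c^-3, q^(-1/2), fractional errors add in quadrature:
  (−½·δy/y)² = (-0.5×0.0760)² = 0.00144;  (-3·δc/c)² = (-3×0.120)² = 0.130;  (−½·δq/q)² = (-0.5×0.0840)² = 0.00176
δQ/Q = √(0.133) = 0.364
Q = 6.571e-08, so δQ = 0.364 × 6.571e-08 = 2.39e-08.

2.39e-08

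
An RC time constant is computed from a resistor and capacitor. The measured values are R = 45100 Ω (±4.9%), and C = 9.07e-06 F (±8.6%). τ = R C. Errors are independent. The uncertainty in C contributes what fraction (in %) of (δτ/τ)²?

75.5%

(δτ/τ)² = (1·δR/R)² + (1·δC/C)²
  R term: (1×0.0490)² = 0.00240
  C term: (1×0.0860)² = 0.00740
Total = 0.00980. Share from C = 0.00740/0.00980 = 0.755.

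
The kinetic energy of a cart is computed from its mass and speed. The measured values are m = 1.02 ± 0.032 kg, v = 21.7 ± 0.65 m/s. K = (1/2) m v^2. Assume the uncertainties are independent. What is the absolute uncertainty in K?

16.2 J

K is a product of powers, so relative uncertainties combine in quadrature:
  (1·δm/m)² = (1×0.0314)² = 0.000984;  (2·δv/v)² = (2×0.0300)² = 0.00359
δK/K = √(0.00457) = 0.0676
K = 240 J, so δK = 0.0676 × 240 = 16.2 J.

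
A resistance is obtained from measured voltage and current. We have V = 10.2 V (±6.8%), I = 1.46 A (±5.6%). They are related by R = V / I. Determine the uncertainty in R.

0.615 Ω

Since R is a product/quotient, work with relative uncertainties:
  (1·δV/V)² = (1×0.0680)² = 0.00462;  (-1·δI/I)² = (-1×0.0560)² = 0.00314
δR/R = √(0.00776) = 0.0881
R = 6.99 Ω, so δR = 0.0881 × 6.99 = 0.615 Ω.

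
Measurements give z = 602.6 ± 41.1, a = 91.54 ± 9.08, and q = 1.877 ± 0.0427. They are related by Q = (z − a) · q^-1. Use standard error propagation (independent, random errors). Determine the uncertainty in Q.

Let u = z − a = 511.1. δu = √(δz² + δa²) = √(1690 + 82.4) = 42.1, so δu/u = 0.0824.
Q is then a monomial in u, q:
δQ/Q = √((δu/u)² + (-1·δq/q)²) = √(0.00678 + 0.000518) = 0.0854
Q = 272.3, so δQ = 0.0854 × 272.3 = 23.3.

23.3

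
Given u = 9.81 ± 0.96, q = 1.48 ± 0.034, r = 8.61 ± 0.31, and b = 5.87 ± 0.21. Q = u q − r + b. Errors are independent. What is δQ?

Let p = u·q = 14.5. δp/p = √((1·δu/u)² + (1·δq/q)²) = √(0.00958 + 0.000528) = 0.101, so δp = 1.46.
Q = p − r + b: δQ = √(δp² + δr² + δb²) = √(2.13 + 0.0961 + 0.0441) = 1.51

1.51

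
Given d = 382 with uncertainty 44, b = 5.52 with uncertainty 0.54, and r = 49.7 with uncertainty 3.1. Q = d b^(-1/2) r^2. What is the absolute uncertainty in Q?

71000

Each factor contributes (exponent × relative error)² to (δQ/Q)²:
  (1·δd/d)² = (1×0.115)² = 0.0133;  (−½·δb/b)² = (-0.5×0.0978)² = 0.00239;  (2·δr/r)² = (2×0.0624)² = 0.0156
δQ/Q = √(0.0312) = 0.177
Q = 4.02e+05, so δQ = 0.177 × 4.02e+05 = 71000.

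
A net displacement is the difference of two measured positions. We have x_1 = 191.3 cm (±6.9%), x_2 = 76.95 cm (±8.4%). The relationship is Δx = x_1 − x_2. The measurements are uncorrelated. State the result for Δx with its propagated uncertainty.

Sums and differences: (δΔx)² = Σ (cᵢ δxᵢ)².
  (δx_1)² = 174;  (δx_2)² = 41.8
δΔx = √(216) = 14.7 cm
Δx = 114.4 cm.

114.4 ± 14.7 cm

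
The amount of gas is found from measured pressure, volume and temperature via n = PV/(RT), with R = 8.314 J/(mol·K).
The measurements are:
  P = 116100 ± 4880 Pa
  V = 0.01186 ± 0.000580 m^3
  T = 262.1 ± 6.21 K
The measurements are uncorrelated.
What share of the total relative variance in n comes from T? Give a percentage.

(δn/n)² = (1·δP/P)² + (1·δV/V)² + (-1·δT/T)²
  P term: (1×0.0420)² = 0.00177
  V term: (1×0.0489)² = 0.00239
  T term: (-1×0.0237)² = 0.000561
Total = 0.00472. Share from T = 0.000561/0.00472 = 0.119.

11.9%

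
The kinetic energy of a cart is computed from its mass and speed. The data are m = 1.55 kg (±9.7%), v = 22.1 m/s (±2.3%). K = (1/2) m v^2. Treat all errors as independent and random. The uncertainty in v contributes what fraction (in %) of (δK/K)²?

(δK/K)² = (1·δm/m)² + (2·δv/v)²
  m term: (1×0.0970)² = 0.00941
  v term: (2×0.0230)² = 0.00212
Total = 0.0115. Share from v = 0.00212/0.0115 = 0.184.

18.4%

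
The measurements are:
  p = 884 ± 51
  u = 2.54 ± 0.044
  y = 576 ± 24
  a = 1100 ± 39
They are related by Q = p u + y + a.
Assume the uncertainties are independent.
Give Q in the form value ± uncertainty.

Let w = p·u = 2250. δw/w = √((1·δp/p)² + (1·δu/u)²) = √(0.00333 + 0.000300) = 0.0602, so δw = 135.
Q = w + y + a: δQ = √(δw² + δy² + δa²) = √(18300 + 576 + 1520) = 143
Q = 3920.

3920 ± 143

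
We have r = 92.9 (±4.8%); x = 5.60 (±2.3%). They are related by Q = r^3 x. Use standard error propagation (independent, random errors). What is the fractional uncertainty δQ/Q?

0.146

For a monomial Q ∝ r^3, x, fractional errors add in quadrature:
  (3·δr/r)² = (3×0.0480)² = 0.0207;  (1·δx/x)² = (1×0.0230)² = 0.000529
δQ/Q = √(0.0213) = 0.146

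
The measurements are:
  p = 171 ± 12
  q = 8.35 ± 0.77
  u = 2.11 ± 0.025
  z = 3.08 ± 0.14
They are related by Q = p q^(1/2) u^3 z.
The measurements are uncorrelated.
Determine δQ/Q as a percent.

10.2%

Each factor contributes (exponent × relative error)² to (δQ/Q)²:
  (1·δp/p)² = (1×0.0702)² = 0.00492;  (½·δq/q)² = (0.5×0.0922)² = 0.00213;  (3·δu/u)² = (3×0.0118)² = 0.00126;  (1·δz/z)² = (1×0.0455)² = 0.00207
δQ/Q = √(0.0104) = 0.102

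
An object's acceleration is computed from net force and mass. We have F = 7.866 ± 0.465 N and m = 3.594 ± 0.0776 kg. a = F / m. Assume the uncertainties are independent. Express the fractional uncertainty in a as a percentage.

Each factor contributes (exponent × relative error)² to (δa/a)²:
  (1·δF/F)² = (1×0.0591)² = 0.00349;  (-1·δm/m)² = (-1×0.0216)² = 0.000466
δa/a = √(0.00396) = 0.0629

6.29%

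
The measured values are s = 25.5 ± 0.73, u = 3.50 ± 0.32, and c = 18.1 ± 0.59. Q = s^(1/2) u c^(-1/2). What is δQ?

Q is a product of powers, so relative uncertainties combine in quadrature:
  (½·δs/s)² = (0.5×0.0286)² = 0.000205;  (1·δu/u)² = (1×0.0914)² = 0.00836;  (−½·δc/c)² = (-0.5×0.0326)² = 0.000266
δQ/Q = √(0.00883) = 0.0940
Q = 4.15, so δQ = 0.0940 × 4.15 = 0.390.

0.390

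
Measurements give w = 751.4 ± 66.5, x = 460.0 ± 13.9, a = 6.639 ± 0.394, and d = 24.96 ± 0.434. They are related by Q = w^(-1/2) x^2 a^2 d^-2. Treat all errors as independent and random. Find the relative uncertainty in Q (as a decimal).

Since Q is a product/quotient, work with relative uncertainties:
  (−½·δw/w)² = (-0.5×0.0885)² = 0.00196;  (2·δx/x)² = (2×0.0302)² = 0.00365;  (2·δa/a)² = (2×0.0593)² = 0.0141;  (-2·δd/d)² = (-2×0.0174)² = 0.00121
δQ/Q = √(0.0209) = 0.145

0.145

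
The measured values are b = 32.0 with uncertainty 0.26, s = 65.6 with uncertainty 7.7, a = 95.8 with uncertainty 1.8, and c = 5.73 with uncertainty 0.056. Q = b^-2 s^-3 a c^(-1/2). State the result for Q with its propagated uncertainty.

Products/powers → add relative errors in quadrature, weighted by exponent:
  (-2·δb/b)² = (-2×0.00813)² = 0.000264;  (-3·δs/s)² = (-3×0.117)² = 0.124;  (1·δa/a)² = (1×0.0188)² = 0.000353;  (−½·δc/c)² = (-0.5×0.00977)² = 2.39e-05
δQ/Q = √(0.125) = 0.353
Q = 1.38e-07, so δQ = 0.353 × 1.38e-07 = 4.89e-08.

(1.38 ± 0.489) × 10^-7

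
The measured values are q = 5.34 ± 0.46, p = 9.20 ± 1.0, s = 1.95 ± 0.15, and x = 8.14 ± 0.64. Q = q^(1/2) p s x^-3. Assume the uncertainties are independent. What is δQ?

Products/powers → add relative errors in quadrature, weighted by exponent:
  (½·δq/q)² = (0.5×0.0861)² = 0.00186;  (1·δp/p)² = (1×0.109)² = 0.0118;  (1·δs/s)² = (1×0.0769)² = 0.00592;  (-3·δx/x)² = (-3×0.0786)² = 0.0556
δQ/Q = √(0.0752) = 0.274
Q = 0.0769, so δQ = 0.274 × 0.0769 = 0.0211.

0.0211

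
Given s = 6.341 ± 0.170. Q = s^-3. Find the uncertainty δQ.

0.000315

Q ∝ s^-3, so δQ/Q = |-3| · δs/s = 3 × 0.0268 = 0.0804.
Q = 0.003922, so δQ = 0.0804 × 0.003922 = 0.000315.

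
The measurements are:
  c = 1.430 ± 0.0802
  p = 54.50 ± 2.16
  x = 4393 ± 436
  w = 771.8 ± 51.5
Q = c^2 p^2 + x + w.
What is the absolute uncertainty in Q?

943

Let h = c^2·p^2 = 6074. δh/h = √((2·δc/c)² + (2·δp/p)²) = √(0.0126 + 0.00628) = 0.137, so δh = 834.
Q = h + x + w: δQ = √(δh² + δx² + δw²) = √(6.96e+05 + 1.9e+05 + 2650) = 943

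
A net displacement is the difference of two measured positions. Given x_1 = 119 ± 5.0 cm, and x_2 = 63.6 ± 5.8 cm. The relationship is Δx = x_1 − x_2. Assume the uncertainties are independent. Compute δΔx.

For a sum/difference, combine absolute errors in quadrature:
  (δx_1)² = 25.0;  (δx_2)² = 33.6
δΔx = √(58.6) = 7.66 cm

7.66 cm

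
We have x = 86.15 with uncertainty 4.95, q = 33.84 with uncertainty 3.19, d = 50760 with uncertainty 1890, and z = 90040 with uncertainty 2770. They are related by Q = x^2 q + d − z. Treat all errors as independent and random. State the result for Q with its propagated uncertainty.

Let p = x^2·q = 251200. δp/p = √((2·δx/x)² + (1·δq/q)²) = √(0.0132 + 0.00889) = 0.149, so δp = 37300.
Q = p + d − z: δQ = √(δp² + δd² + δz²) = √(1.39e+09 + 3.57e+06 + 7.67e+06) = 37500
Q = 211900.

211900 ± 37500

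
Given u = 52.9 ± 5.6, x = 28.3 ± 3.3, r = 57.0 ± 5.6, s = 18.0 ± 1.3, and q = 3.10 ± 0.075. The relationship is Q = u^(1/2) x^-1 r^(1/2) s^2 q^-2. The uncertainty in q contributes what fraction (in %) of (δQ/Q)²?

(δQ/Q)² = (½·δu/u)² + (-1·δx/x)² + (½·δr/r)² + (2·δs/s)² + (-2·δq/q)²
  u term: (0.5×0.106)² = 0.00280
  x term: (-1×0.117)² = 0.0136
  r term: (0.5×0.0982)² = 0.00241
  s term: (2×0.0722)² = 0.0209
  q term: (-2×0.0242)² = 0.00234
Total = 0.0420. Share from q = 0.00234/0.0420 = 0.0557.

5.57%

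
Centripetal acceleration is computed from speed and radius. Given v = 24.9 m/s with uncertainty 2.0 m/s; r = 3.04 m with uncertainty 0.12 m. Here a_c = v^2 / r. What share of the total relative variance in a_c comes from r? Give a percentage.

(δa_c/a_c)² = (2·δv/v)² + (-1·δr/r)²
  v term: (2×0.0803)² = 0.0258
  r term: (-1×0.0395)² = 0.00156
Total = 0.0274. Share from r = 0.00156/0.0274 = 0.0569.

5.69%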